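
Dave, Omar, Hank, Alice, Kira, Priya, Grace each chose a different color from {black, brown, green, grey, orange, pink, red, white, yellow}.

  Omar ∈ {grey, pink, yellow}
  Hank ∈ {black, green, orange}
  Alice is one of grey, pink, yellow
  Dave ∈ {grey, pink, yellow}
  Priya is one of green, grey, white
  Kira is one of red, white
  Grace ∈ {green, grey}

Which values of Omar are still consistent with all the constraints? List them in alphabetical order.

grey, pink, yellow

Dave, Omar, Alice between them cover only {grey, pink, yellow} — a naked triple. Remove those values from Priya, Grace.
Grace's domain is down to {green}, so Grace = green. Strike green from Hank, Priya.
Priya must be white (only option left). Eliminate white elsewhere: Kira.
Kira has just one choice, so Kira = red.
No further eliminations apply; Omar can still be any of grey, pink, yellow.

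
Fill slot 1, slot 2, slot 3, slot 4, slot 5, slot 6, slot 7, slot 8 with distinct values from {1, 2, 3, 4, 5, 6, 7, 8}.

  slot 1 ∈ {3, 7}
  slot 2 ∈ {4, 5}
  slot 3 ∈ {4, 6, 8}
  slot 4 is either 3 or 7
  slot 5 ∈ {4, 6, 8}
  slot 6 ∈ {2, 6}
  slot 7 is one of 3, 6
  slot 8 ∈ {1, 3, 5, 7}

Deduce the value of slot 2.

5

The 8 variables draw from only 8 values {1, 2, 3, 4, 5, 6, 7, 8}, so each is used; only slot 8 can be 1, hence slot 8 = 1.
Among the 7 still-open variables, 2 fits only slot 6 (and all 7 values in {2, 3, 4, 5, 6, 7, 8} must be used), so slot 6 = 2.
The 6 still-open variables together cover exactly {3, 4, 5, 6, 7, 8} — 6 values for 6 variables — and 5 appears only in slot 2's list, so slot 2 = 5.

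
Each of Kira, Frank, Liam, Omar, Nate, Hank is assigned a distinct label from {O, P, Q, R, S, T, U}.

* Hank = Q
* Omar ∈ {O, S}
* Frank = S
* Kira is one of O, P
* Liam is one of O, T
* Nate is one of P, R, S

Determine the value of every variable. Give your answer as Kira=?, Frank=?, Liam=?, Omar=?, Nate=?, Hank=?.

Frank has just one choice, so Frank = S. Eliminate S elsewhere: Omar, Nate.
That leaves Omar = O. Eliminate O elsewhere: Kira, Liam.
Hank has just one choice, so Hank = Q.
Kira's domain is down to {P}, so Kira = P. Remove P from Nate.
Liam has just one choice, so Liam = T.
Nate must be R (only option left).

Kira=P, Frank=S, Liam=T, Omar=O, Nate=R, Hank=Q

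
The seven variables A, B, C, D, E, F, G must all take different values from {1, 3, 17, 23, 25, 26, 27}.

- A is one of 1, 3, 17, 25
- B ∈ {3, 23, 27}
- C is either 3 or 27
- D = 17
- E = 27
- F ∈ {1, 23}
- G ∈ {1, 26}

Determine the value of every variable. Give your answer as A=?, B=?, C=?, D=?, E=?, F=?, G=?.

D has just one choice, so D = 17. So A can't be 17.
E's domain is down to {27}, so E = 27. So B, C can't be 27.
C's domain is down to {3}, so C = 3. Eliminate 3 elsewhere: A, B.
That leaves B = 23. So F can't be 23.
That leaves F = 1. Strike 1 from A, G.
That leaves G = 26.
A's domain is down to {25}, so A = 25.

A=25, B=23, C=3, D=17, E=27, F=1, G=26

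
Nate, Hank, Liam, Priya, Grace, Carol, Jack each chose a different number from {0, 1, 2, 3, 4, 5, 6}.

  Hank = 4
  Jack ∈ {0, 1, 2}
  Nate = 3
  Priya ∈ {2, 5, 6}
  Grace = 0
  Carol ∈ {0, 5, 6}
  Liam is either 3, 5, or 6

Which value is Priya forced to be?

2

Nate has just one choice, so Nate = 3. So Liam can't be 3.
Hank has just one choice, so Hank = 4.
Grace has just one choice, so Grace = 0. Eliminate 0 elsewhere: Carol, Jack.
The 4 still-open variables together cover exactly {1, 2, 5, 6} — 4 values for 4 variables — and 1 appears only in Jack's list, so Jack = 1.
The 3 still-open variables draw from only 3 values {2, 5, 6}, so each is used; only Priya can be 2, hence Priya = 2.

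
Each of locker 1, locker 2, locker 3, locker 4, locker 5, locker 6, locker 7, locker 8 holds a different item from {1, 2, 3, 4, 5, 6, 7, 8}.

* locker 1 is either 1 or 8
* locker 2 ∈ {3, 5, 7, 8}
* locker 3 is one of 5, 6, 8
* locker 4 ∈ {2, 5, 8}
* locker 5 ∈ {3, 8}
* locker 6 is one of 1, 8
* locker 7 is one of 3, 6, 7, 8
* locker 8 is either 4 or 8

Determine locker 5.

3

The 8 variables draw from only 8 values {1, 2, 3, 4, 5, 6, 7, 8}, so each is used; only locker 4 can be 2, hence locker 4 = 2.
Among the 7 still-open variables, 4 fits only locker 8 (and all 7 values in {1, 3, 4, 5, 6, 7, 8} must be used), so locker 8 = 4.
locker 1 and locker 6 share exactly the 2 values {1, 8}; by pigeonhole those values go to them, so strike 1, 8 from locker 2, locker 3, locker 5, locker 7.
So locker 5 = 3.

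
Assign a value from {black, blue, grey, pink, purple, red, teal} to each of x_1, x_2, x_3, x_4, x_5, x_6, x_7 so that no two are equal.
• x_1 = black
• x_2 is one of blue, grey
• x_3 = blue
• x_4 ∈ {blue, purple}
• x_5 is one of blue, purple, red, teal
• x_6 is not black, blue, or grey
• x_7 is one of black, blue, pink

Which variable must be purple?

x_1 must be black (only option left). Strike black from x_7.
That leaves x_3 = blue. Remove blue from x_2, x_4, x_5, x_7.
So purple goes to x_4.

x_4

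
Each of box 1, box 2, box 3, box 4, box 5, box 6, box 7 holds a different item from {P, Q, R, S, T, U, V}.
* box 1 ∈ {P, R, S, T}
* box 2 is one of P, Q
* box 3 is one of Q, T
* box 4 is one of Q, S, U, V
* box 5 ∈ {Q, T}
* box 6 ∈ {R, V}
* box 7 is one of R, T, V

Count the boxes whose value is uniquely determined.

The 7 variables draw from only 7 values {P, Q, R, S, T, U, V}, so each is used; only box 4 can be U, hence box 4 = U.
Among the 6 still-open variables, S fits only box 1 (and all 6 values in {P, Q, R, S, T, V} must be used), so box 1 = S.
The 5 still-open variables draw from only 5 values {P, Q, R, T, V}, so each is used; only box 2 can be P, hence box 2 = P.
box 3 and box 5 share exactly the 2 values {Q, T}; by pigeonhole those values go to them, so strike Q, T from box 7.
Determined: box 1=S, box 2=P, box 4=U. The other boxes each still have more than one consistent value. That makes 3.

3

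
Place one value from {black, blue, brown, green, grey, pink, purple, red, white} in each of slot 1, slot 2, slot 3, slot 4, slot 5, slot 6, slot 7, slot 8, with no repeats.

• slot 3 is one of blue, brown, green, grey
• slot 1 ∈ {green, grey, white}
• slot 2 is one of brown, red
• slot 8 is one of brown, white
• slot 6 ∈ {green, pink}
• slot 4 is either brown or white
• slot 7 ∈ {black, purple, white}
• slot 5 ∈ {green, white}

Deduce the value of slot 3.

blue

slot 4 and slot 8 between them cover only {brown, white} — a naked pair. Remove those values from slot 1, slot 2, slot 3, slot 5, slot 7.
That leaves slot 2 = red.
slot 5 has just one choice, so slot 5 = green. So slot 1, slot 3, slot 6 can't be green.
slot 6 must be pink (only option left).
slot 1's domain is down to {grey}, so slot 1 = grey. So slot 3 can't be grey.
So slot 3 = blue.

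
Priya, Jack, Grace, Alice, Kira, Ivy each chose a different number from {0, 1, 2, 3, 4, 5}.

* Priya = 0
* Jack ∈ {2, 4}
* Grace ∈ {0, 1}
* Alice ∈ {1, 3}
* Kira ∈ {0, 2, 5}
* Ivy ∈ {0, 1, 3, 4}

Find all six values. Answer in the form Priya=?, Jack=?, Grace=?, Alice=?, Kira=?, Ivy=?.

Priya=0, Jack=2, Grace=1, Alice=3, Kira=5, Ivy=4

Priya has just one choice, so Priya = 0. Eliminate 0 elsewhere: Grace, Kira, Ivy.
Grace's domain is down to {1}, so Grace = 1. Eliminate 1 elsewhere: Alice, Ivy.
That leaves Alice = 3. So Ivy can't be 3.
That leaves Ivy = 4. Remove 4 from Jack.
Jack must be 2 (only option left). Eliminate 2 elsewhere: Kira.
That leaves Kira = 5.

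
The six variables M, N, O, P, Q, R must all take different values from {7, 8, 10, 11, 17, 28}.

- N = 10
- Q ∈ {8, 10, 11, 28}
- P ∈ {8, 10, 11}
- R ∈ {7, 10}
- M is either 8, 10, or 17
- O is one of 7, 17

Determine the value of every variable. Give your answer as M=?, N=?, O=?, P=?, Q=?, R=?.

N must be 10 (only option left). Strike 10 from M, P, Q, R.
R has just one choice, so R = 7. So O can't be 7.
That leaves O = 17. Remove 17 from M.
M's domain is down to {8}, so M = 8. Strike 8 from P, Q.
P must be 11 (only option left). Remove 11 from Q.
Q's domain is down to {28}, so Q = 28.

M=8, N=10, O=17, P=11, Q=28, R=7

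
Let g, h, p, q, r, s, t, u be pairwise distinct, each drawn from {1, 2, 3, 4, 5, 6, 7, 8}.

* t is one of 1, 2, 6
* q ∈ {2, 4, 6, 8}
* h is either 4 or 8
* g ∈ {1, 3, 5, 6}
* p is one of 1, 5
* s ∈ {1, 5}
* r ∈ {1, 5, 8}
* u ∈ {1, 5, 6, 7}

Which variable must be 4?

h

Among the 8 variables, 3 fits only g (and all 8 values in {1, 2, 3, 4, 5, 6, 7, 8} must be used), so g = 3.
The 7 still-open variables together cover exactly {1, 2, 4, 5, 6, 7, 8} — 7 values for 7 variables — and 7 appears only in u's list, so u = 7.
The 2 variables p and s are confined to {1, 5}, which locks those values in; drop them from r, t.
r has just one choice, so r = 8. Strike 8 from h, q.
So 4 goes to h.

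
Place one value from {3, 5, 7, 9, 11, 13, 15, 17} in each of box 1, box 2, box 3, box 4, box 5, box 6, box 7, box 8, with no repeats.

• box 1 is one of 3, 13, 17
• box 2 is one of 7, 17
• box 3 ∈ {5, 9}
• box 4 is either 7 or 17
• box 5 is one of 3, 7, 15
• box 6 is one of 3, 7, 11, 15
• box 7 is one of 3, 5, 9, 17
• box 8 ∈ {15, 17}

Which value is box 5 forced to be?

The 8 variables together cover exactly {3, 5, 7, 9, 11, 13, 15, 17} — 8 values for 8 variables — and 11 appears only in box 6's list, so box 6 = 11.
The 7 still-open variables draw from only 7 values {3, 5, 7, 9, 13, 15, 17}, so each is used; only box 1 can be 13, hence box 1 = 13.
box 2 and box 4 share exactly the 2 values {7, 17}; by pigeonhole those values go to them, so strike 7, 17 from box 5, box 7, box 8.
box 8 has just one choice, so box 8 = 15. Remove 15 from box 5.
So box 5 = 3.

3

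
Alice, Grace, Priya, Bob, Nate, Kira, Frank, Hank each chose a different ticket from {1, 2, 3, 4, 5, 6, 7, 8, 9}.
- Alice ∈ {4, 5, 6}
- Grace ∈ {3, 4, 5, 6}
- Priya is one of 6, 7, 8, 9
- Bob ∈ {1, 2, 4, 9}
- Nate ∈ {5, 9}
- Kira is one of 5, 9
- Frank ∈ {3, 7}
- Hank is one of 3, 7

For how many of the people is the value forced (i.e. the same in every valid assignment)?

Nate and Kira between them cover only {5, 9} — a naked pair. Remove those values from Alice, Grace, Priya, Bob.
The 2 variables Frank and Hank are confined to {3, 7}, which locks those values in; drop them from Grace, Priya.
Alice and Grace share exactly the 2 values {4, 6}; by pigeonhole those values go to them, so strike 4, 6 from Priya, Bob.
Priya must be 8 (only option left).
Determined: Priya=8. The other people each still have more than one consistent value. That makes 1.

1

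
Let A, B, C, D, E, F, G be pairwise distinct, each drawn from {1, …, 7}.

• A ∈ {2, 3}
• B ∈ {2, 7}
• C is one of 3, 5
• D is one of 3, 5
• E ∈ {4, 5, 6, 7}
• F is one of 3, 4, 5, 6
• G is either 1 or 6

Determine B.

The 7 variables draw from only 7 values {1, 2, 3, 4, 5, 6, 7}, so each is used; only G can be 1, hence G = 1.
The 2 variables C and D are confined to {3, 5}, which locks those values in; drop them from A, E, F.
A has just one choice, so A = 2. Remove 2 from B.
So B = 7.

7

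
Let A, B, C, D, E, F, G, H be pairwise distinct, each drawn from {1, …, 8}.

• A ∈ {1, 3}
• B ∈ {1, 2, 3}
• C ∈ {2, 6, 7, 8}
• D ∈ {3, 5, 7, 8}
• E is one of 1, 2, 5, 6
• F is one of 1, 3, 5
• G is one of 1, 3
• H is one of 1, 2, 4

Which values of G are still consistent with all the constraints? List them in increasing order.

1, 3

The 8 variables draw from only 8 values {1, 2, 3, 4, 5, 6, 7, 8}, so each is used; only H can be 4, hence H = 4.
The 2 variables A and G are confined to {1, 3}, which locks those values in; drop them from B, D, E, F.
B has just one choice, so B = 2. Strike 2 from C, E.
F must be 5 (only option left). Strike 5 from D, E.
E has just one choice, so E = 6. Remove 6 from C.
No further eliminations apply; G can still be any of 1, 3.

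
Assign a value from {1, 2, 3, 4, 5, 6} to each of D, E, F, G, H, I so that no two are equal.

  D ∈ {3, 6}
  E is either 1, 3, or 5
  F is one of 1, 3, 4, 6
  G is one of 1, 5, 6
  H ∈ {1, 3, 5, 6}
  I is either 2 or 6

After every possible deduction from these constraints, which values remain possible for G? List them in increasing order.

The 6 variables together cover exactly {1, 2, 3, 4, 5, 6} — 6 values for 6 variables — and 2 appears only in I's list, so I = 2.
The 5 still-open variables together cover exactly {1, 3, 4, 5, 6} — 5 values for 5 variables — and 4 appears only in F's list, so F = 4.
No further eliminations apply; G can still be any of 1, 5, 6.

1, 5, 6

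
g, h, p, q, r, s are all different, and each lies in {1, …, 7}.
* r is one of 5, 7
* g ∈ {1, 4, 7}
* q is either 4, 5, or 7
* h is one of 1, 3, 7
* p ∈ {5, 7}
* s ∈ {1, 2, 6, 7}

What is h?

p and r share exactly the 2 values {5, 7}; by pigeonhole those values go to them, so strike 5, 7 from g, h, q, s.
q must be 4 (only option left). So g can't be 4.
That leaves g = 1. Eliminate 1 elsewhere: h, s.
So h = 3.

3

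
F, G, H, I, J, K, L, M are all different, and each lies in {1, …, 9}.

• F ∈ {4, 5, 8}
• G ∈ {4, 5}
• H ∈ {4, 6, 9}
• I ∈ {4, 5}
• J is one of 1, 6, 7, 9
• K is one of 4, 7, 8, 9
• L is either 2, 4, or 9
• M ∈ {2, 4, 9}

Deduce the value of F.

The 8 variables draw from only 8 values {1, 2, 4, 5, 6, 7, 8, 9}, so each is used; only J can be 1, hence J = 1.
Among the 7 still-open variables, 6 fits only H (and all 7 values in {2, 4, 5, 6, 7, 8, 9} must be used), so H = 6.
Among the 6 still-open variables, 7 fits only K (and all 6 values in {2, 4, 5, 7, 8, 9} must be used), so K = 7.
Among the 5 still-open variables, 8 fits only F (and all 5 values in {2, 4, 5, 8, 9} must be used), so F = 8.

8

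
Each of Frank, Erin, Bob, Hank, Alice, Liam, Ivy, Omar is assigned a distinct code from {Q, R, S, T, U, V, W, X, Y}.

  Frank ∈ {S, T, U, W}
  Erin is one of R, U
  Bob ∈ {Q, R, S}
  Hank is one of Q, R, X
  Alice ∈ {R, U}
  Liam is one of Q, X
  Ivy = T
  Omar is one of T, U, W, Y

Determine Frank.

W

Ivy has just one choice, so Ivy = T. Eliminate T elsewhere: Frank, Omar.
The 7 still-open variables together cover exactly {Q, R, S, U, W, X, Y} — 7 values for 7 variables — and Y appears only in Omar's list, so Omar = Y.
The 6 still-open variables draw from only 6 values {Q, R, S, U, W, X}, so each is used; only Frank can be W, hence Frank = W.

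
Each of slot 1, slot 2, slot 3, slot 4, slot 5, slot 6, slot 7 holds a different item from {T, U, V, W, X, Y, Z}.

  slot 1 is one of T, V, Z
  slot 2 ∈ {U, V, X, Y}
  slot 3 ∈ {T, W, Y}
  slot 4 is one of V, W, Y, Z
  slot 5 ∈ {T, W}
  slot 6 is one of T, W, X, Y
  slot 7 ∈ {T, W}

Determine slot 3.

Among the 7 variables, U fits only slot 2 (and all 7 values in {T, U, V, W, X, Y, Z} must be used), so slot 2 = U.
The 6 still-open variables together cover exactly {T, V, W, X, Y, Z} — 6 values for 6 variables — and X appears only in slot 6's list, so slot 6 = X.
The 2 variables slot 5 and slot 7 are confined to {T, W}, which locks those values in; drop them from slot 1, slot 3, slot 4.
So slot 3 = Y.

Y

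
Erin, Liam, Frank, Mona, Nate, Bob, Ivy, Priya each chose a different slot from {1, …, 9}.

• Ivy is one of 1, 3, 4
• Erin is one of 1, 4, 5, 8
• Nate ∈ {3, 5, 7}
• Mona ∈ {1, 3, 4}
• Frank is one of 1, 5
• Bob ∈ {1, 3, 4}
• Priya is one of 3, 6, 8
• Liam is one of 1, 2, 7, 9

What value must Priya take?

The 3 variables Mona, Bob, Ivy are confined to {1, 3, 4}, which locks those values in; drop them from Erin, Liam, Frank, Nate, Priya.
Frank's domain is down to {5}, so Frank = 5. Eliminate 5 elsewhere: Erin, Nate.
Nate's domain is down to {7}, so Nate = 7. Eliminate 7 elsewhere: Liam.
Erin's domain is down to {8}, so Erin = 8. Strike 8 from Priya.
So Priya = 6.

6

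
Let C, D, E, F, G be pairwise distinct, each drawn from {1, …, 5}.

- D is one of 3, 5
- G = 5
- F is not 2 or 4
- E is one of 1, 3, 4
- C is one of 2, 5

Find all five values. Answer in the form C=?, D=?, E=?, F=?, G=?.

C=2, D=3, E=4, F=1, G=5

G's domain is down to {5}, so G = 5. Eliminate 5 elsewhere: C, D, F.
C has just one choice, so C = 2.
That leaves D = 3. So E, F can't be 3.
That leaves F = 1. Eliminate 1 elsewhere: E.
E's domain is down to {4}, so E = 4.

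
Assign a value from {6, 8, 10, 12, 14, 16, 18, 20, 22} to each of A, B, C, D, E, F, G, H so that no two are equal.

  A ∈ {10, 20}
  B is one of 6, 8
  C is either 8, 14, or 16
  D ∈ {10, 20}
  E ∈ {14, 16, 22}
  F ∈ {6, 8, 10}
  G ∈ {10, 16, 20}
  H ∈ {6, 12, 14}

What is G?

Among the 8 variables, 12 fits only H (and all 8 values in {6, 8, 10, 12, 14, 16, 20, 22} must be used), so H = 12.
The 7 still-open variables together cover exactly {6, 8, 10, 14, 16, 20, 22} — 7 values for 7 variables — and 22 appears only in E's list, so E = 22.
Among the 6 still-open variables, 14 fits only C (and all 6 values in {6, 8, 10, 14, 16, 20} must be used), so C = 14.
The 5 still-open variables together cover exactly {6, 8, 10, 16, 20} — 5 values for 5 variables — and 16 appears only in G's list, so G = 16.

16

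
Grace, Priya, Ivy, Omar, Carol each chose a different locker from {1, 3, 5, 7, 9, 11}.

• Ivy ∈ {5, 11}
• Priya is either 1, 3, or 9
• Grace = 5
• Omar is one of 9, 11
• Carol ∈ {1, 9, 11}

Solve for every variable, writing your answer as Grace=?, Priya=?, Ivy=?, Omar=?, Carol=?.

Grace=5, Priya=3, Ivy=11, Omar=9, Carol=1

Grace must be 5 (only option left). Eliminate 5 elsewhere: Ivy.
Ivy has just one choice, so Ivy = 11. So Omar, Carol can't be 11.
Omar's domain is down to {9}, so Omar = 9. Remove 9 from Priya, Carol.
Carol's domain is down to {1}, so Carol = 1. So Priya can't be 1.
That leaves Priya = 3.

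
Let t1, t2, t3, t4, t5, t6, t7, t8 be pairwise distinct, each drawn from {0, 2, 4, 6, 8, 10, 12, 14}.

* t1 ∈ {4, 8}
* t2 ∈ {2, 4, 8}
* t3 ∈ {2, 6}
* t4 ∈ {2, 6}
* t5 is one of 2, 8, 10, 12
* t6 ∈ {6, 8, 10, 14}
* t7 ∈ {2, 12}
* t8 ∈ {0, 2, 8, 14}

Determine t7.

12

Among the 8 variables, 0 fits only t8 (and all 8 values in {0, 2, 4, 6, 8, 10, 12, 14} must be used), so t8 = 0.
Among the 7 still-open variables, 14 fits only t6 (and all 7 values in {2, 4, 6, 8, 10, 12, 14} must be used), so t6 = 14.
The 6 still-open variables draw from only 6 values {2, 4, 6, 8, 10, 12}, so each is used; only t5 can be 10, hence t5 = 10.
The 5 still-open variables draw from only 5 values {2, 4, 6, 8, 12}, so each is used; only t7 can be 12, hence t7 = 12.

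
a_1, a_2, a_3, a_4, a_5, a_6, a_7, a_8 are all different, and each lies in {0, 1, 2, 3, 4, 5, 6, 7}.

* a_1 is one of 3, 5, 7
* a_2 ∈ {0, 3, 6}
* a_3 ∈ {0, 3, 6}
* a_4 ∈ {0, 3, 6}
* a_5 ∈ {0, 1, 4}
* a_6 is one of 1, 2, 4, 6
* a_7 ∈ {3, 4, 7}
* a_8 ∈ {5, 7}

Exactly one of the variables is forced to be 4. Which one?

Among the 8 variables, 2 fits only a_6 (and all 8 values in {0, 1, 2, 3, 4, 5, 6, 7} must be used), so a_6 = 2.
The 7 still-open variables draw from only 7 values {0, 1, 3, 4, 5, 6, 7}, so each is used; only a_5 can be 1, hence a_5 = 1.
The 6 still-open variables together cover exactly {0, 3, 4, 5, 6, 7} — 6 values for 6 variables — and 4 appears only in a_7's list, so a_7 = 4.

a_7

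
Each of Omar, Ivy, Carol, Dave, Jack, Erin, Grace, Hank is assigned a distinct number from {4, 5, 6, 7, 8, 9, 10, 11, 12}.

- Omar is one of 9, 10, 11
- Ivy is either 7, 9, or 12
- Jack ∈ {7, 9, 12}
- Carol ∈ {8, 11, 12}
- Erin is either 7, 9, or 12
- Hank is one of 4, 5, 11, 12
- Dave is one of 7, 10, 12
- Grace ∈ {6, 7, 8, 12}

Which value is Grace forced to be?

6

Ivy, Jack, Erin share exactly the 3 values {7, 9, 12}; by pigeonhole those values go to them, so strike 7, 9, 12 from Omar, Carol, Dave, Grace, Hank.
Dave must be 10 (only option left). Remove 10 from Omar.
That leaves Omar = 11. Eliminate 11 elsewhere: Carol, Hank.
That leaves Carol = 8. Remove 8 from Grace.
So Grace = 6.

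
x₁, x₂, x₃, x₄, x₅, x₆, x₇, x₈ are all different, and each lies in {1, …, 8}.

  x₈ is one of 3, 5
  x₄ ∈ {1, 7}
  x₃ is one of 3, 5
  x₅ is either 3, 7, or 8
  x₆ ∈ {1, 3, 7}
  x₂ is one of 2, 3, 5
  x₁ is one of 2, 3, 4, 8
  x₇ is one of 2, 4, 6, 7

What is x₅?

8

Among the 8 variables, 6 fits only x₇ (and all 8 values in {1, 2, 3, 4, 5, 6, 7, 8} must be used), so x₇ = 6.
The 7 still-open variables together cover exactly {1, 2, 3, 4, 5, 7, 8} — 7 values for 7 variables — and 4 appears only in x₁'s list, so x₁ = 4.
The 6 still-open variables together cover exactly {1, 2, 3, 5, 7, 8} — 6 values for 6 variables — and 2 appears only in x₂'s list, so x₂ = 2.
The 5 still-open variables draw from only 5 values {1, 3, 5, 7, 8}, so each is used; only x₅ can be 8, hence x₅ = 8.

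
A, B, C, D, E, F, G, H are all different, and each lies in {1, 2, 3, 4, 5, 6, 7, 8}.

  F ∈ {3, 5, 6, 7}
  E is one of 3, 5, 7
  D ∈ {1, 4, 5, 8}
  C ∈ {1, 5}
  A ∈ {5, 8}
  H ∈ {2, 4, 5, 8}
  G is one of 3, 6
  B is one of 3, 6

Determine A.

Among the 8 variables, 2 fits only H (and all 8 values in {1, 2, 3, 4, 5, 6, 7, 8} must be used), so H = 2.
Among the 7 still-open variables, 4 fits only D (and all 7 values in {1, 3, 4, 5, 6, 7, 8} must be used), so D = 4.
Among the 6 still-open variables, 1 fits only C (and all 6 values in {1, 3, 5, 6, 7, 8} must be used), so C = 1.
The 5 still-open variables draw from only 5 values {3, 5, 6, 7, 8}, so each is used; only A can be 8, hence A = 8.

8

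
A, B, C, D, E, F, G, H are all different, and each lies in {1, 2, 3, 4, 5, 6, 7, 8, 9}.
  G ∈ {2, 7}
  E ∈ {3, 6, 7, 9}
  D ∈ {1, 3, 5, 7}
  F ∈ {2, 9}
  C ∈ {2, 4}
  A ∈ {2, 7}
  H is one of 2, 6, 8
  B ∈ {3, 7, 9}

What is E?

A and G share exactly the 2 values {2, 7}; by pigeonhole those values go to them, so strike 2, 7 from B, C, D, E, F, H.
C has just one choice, so C = 4.
That leaves F = 9. Strike 9 from B, E.
B's domain is down to {3}, so B = 3. Strike 3 from D, E.
So E = 6.

6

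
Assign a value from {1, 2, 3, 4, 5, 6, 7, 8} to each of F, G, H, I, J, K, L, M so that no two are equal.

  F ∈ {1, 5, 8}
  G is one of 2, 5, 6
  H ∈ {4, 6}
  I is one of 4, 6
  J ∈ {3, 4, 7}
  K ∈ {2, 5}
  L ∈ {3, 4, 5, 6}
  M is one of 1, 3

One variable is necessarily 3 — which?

Among the 8 variables, 7 fits only J (and all 8 values in {1, 2, 3, 4, 5, 6, 7, 8} must be used), so J = 7.
Among the 7 still-open variables, 8 fits only F (and all 7 values in {1, 2, 3, 4, 5, 6, 8} must be used), so F = 8.
The 6 still-open variables draw from only 6 values {1, 2, 3, 4, 5, 6}, so each is used; only M can be 1, hence M = 1.
The 5 still-open variables together cover exactly {2, 3, 4, 5, 6} — 5 values for 5 variables — and 3 appears only in L's list, so L = 3.

L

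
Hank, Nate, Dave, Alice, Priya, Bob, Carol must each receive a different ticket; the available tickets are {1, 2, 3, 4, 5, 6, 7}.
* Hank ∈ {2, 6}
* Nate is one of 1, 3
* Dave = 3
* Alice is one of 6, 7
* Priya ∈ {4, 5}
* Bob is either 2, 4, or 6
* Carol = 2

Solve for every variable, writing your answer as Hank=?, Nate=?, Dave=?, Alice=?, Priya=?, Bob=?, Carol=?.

Hank=6, Nate=1, Dave=3, Alice=7, Priya=5, Bob=4, Carol=2

Dave must be 3 (only option left). Remove 3 from Nate.
That leaves Carol = 2. So Hank, Bob can't be 2.
That leaves Hank = 6. So Alice, Bob can't be 6.
Nate's domain is down to {1}, so Nate = 1.
That leaves Alice = 7.
Bob's domain is down to {4}, so Bob = 4. So Priya can't be 4.
That leaves Priya = 5.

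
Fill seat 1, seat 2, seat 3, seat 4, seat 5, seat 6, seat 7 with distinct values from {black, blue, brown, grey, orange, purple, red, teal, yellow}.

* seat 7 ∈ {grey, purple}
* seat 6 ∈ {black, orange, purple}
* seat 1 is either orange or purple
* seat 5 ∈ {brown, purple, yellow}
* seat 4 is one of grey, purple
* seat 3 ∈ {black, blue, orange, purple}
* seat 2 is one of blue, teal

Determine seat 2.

teal

seat 4 and seat 7 share exactly the 2 values {grey, purple}; by pigeonhole those values go to them, so strike grey, purple from seat 1, seat 3, seat 5, seat 6.
seat 1 has just one choice, so seat 1 = orange. Strike orange from seat 3, seat 6.
seat 6's domain is down to {black}, so seat 6 = black. So seat 3 can't be black.
That leaves seat 3 = blue. Eliminate blue elsewhere: seat 2.
So seat 2 = teal.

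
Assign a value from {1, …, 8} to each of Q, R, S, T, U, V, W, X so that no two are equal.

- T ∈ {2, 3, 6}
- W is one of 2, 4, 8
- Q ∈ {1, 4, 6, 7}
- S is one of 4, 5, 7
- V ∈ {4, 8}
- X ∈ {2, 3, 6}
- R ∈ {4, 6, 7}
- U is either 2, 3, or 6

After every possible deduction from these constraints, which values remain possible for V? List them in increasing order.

4, 8

The 8 variables together cover exactly {1, 2, 3, 4, 5, 6, 7, 8} — 8 values for 8 variables — and 1 appears only in Q's list, so Q = 1.
Among the 7 still-open variables, 5 fits only S (and all 7 values in {2, 3, 4, 5, 6, 7, 8} must be used), so S = 5.
Among the 6 still-open variables, 7 fits only R (and all 6 values in {2, 3, 4, 6, 7, 8} must be used), so R = 7.
T, U, X share exactly the 3 values {2, 3, 6}; by pigeonhole those values go to them, so strike 2, 3, 6 from W.
No further eliminations apply; V can still be any of 4, 8.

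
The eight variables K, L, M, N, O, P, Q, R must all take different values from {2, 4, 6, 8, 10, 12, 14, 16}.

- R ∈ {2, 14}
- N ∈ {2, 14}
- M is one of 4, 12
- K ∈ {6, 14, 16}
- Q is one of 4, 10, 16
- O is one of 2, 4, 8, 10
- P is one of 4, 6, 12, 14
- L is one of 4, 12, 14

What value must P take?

6

The 8 variables together cover exactly {2, 4, 6, 8, 10, 12, 14, 16} — 8 values for 8 variables — and 8 appears only in O's list, so O = 8.
The 7 still-open variables draw from only 7 values {2, 4, 6, 10, 12, 14, 16}, so each is used; only Q can be 10, hence Q = 10.
Among the 6 still-open variables, 16 fits only K (and all 6 values in {2, 4, 6, 12, 14, 16} must be used), so K = 16.
The 5 still-open variables together cover exactly {2, 4, 6, 12, 14} — 5 values for 5 variables — and 6 appears only in P's list, so P = 6.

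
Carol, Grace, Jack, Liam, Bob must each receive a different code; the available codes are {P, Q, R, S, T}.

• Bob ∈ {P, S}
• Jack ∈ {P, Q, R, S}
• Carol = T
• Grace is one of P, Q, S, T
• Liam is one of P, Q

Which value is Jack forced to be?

Carol must be T (only option left). So Grace can't be T.
Among the 4 still-open variables, R fits only Jack (and all 4 values in {P, Q, R, S} must be used), so Jack = R.

R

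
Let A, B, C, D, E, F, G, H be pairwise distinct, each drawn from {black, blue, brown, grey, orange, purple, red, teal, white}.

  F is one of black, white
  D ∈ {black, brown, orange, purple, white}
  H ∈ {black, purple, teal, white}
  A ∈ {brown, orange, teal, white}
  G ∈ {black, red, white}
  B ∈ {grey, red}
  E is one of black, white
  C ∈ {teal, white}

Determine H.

purple

The 8 variables together cover exactly {black, brown, grey, orange, purple, red, teal, white} — 8 values for 8 variables — and grey appears only in B's list, so B = grey.
The 7 still-open variables together cover exactly {black, brown, orange, purple, red, teal, white} — 7 values for 7 variables — and red appears only in G's list, so G = red.
E and F share exactly the 2 values {black, white}; by pigeonhole those values go to them, so strike black, white from A, C, D, H.
That leaves C = teal. Strike teal from A, H.
So H = purple.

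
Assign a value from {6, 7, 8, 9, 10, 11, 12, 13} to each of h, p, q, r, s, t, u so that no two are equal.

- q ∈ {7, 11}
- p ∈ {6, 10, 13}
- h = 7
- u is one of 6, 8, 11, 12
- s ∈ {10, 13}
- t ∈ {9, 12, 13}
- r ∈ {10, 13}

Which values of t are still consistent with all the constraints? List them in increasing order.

h must be 7 (only option left). Eliminate 7 elsewhere: q.
q has just one choice, so q = 11. Strike 11 from u.
r and s share exactly the 2 values {10, 13}; by pigeonhole those values go to them, so strike 10, 13 from p, t.
p's domain is down to {6}, so p = 6. Eliminate 6 elsewhere: u.
No further eliminations apply; t can still be any of 9, 12.

9, 12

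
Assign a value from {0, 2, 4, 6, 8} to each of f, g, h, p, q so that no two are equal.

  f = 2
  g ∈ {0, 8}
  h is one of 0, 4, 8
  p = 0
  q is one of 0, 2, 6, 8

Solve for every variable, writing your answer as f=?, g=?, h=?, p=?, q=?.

f must be 2 (only option left). Eliminate 2 elsewhere: q.
p has just one choice, so p = 0. Strike 0 from g, h, q.
g has just one choice, so g = 8. So h, q can't be 8.
h's domain is down to {4}, so h = 4.
That leaves q = 6.

f=2, g=8, h=4, p=0, q=6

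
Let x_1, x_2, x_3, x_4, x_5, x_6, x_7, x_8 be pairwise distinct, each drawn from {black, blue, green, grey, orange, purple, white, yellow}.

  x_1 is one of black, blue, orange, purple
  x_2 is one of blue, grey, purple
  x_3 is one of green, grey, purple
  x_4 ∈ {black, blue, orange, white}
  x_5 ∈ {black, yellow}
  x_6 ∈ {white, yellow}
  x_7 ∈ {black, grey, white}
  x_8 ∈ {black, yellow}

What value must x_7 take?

grey

Among the 8 variables, green fits only x_3 (and all 8 values in {black, blue, green, grey, orange, purple, white, yellow} must be used), so x_3 = green.
x_5 and x_8 between them cover only {black, yellow} — a naked pair. Remove those values from x_1, x_4, x_6, x_7.
x_6 has just one choice, so x_6 = white. Strike white from x_4, x_7.
So x_7 = grey.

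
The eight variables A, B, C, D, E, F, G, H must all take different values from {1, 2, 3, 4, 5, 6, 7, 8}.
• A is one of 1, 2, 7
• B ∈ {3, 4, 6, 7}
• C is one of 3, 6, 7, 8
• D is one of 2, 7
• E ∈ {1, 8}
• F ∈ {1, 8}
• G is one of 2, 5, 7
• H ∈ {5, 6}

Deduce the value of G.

5

Among the 8 variables, 4 fits only B (and all 8 values in {1, 2, 3, 4, 5, 6, 7, 8} must be used), so B = 4.
Among the 7 still-open variables, 3 fits only C (and all 7 values in {1, 2, 3, 5, 6, 7, 8} must be used), so C = 3.
Among the 6 still-open variables, 6 fits only H (and all 6 values in {1, 2, 5, 6, 7, 8} must be used), so H = 6.
The 5 still-open variables draw from only 5 values {1, 2, 5, 7, 8}, so each is used; only G can be 5, hence G = 5.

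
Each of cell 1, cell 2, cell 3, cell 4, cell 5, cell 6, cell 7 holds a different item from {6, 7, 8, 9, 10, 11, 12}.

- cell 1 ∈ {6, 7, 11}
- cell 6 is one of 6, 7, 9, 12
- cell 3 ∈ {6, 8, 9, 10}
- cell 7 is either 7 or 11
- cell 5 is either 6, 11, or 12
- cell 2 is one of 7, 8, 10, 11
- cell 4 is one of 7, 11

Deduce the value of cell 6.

9

cell 4 and cell 7 share exactly the 2 values {7, 11}; by pigeonhole those values go to them, so strike 7, 11 from cell 1, cell 2, cell 5, cell 6.
cell 1 has just one choice, so cell 1 = 6. Strike 6 from cell 3, cell 5, cell 6.
cell 5 must be 12 (only option left). Strike 12 from cell 6.
So cell 6 = 9.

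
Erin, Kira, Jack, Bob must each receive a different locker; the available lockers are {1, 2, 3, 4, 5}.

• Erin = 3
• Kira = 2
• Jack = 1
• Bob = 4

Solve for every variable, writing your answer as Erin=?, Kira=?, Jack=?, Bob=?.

Erin's domain is down to {3}, so Erin = 3.
Kira has just one choice, so Kira = 2.
Jack's domain is down to {1}, so Jack = 1.
That leaves Bob = 4.

Erin=3, Kira=2, Jack=1, Bob=4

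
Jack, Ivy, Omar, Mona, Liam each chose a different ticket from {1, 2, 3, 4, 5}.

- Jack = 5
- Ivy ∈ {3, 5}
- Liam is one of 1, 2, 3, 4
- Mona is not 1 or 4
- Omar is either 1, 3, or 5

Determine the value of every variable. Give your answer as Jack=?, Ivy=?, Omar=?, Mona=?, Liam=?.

Jack=5, Ivy=3, Omar=1, Mona=2, Liam=4

Jack must be 5 (only option left). Remove 5 from Ivy, Omar, Mona.
Ivy must be 3 (only option left). Eliminate 3 elsewhere: Omar, Mona, Liam.
Omar's domain is down to {1}, so Omar = 1. Eliminate 1 elsewhere: Liam.
Mona has just one choice, so Mona = 2. Remove 2 from Liam.
Liam's domain is down to {4}, so Liam = 4.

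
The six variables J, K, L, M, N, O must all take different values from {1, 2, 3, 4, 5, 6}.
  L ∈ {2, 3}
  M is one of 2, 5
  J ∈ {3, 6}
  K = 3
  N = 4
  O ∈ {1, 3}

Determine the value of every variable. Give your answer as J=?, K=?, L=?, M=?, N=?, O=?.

K's domain is down to {3}, so K = 3. Eliminate 3 elsewhere: J, L, O.
L has just one choice, so L = 2. Eliminate 2 elsewhere: M.
That leaves M = 5.
N's domain is down to {4}, so N = 4.
That leaves O = 1.
J has just one choice, so J = 6.

J=6, K=3, L=2, M=5, N=4, O=1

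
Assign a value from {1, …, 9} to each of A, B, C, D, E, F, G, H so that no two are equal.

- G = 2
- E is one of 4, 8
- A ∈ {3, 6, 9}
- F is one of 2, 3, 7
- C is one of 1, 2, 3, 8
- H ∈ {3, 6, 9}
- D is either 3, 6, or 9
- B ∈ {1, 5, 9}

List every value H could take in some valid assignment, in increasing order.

3, 6, 9

G must be 2 (only option left). Strike 2 from C, F.
A, D, H between them cover only {3, 6, 9} — a naked triple. Remove those values from B, C, F.
F has just one choice, so F = 7.
No further eliminations apply; H can still be any of 3, 6, 9.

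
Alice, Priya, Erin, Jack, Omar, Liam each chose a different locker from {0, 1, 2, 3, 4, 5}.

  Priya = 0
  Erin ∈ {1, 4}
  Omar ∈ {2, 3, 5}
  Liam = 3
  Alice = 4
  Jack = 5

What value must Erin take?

Alice must be 4 (only option left). Strike 4 from Erin.
So Erin = 1.

1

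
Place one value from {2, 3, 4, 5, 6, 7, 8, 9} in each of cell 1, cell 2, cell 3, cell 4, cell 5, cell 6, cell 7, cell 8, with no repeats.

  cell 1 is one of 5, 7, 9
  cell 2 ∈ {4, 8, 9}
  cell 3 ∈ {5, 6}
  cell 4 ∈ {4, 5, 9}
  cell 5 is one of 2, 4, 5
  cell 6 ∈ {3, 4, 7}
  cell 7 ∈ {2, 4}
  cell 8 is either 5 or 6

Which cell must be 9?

The 8 variables together cover exactly {2, 3, 4, 5, 6, 7, 8, 9} — 8 values for 8 variables — and 3 appears only in cell 6's list, so cell 6 = 3.
The 7 still-open variables together cover exactly {2, 4, 5, 6, 7, 8, 9} — 7 values for 7 variables — and 7 appears only in cell 1's list, so cell 1 = 7.
The 6 still-open variables draw from only 6 values {2, 4, 5, 6, 8, 9}, so each is used; only cell 2 can be 8, hence cell 2 = 8.
The 5 still-open variables draw from only 5 values {2, 4, 5, 6, 9}, so each is used; only cell 4 can be 9, hence cell 4 = 9.

cell 4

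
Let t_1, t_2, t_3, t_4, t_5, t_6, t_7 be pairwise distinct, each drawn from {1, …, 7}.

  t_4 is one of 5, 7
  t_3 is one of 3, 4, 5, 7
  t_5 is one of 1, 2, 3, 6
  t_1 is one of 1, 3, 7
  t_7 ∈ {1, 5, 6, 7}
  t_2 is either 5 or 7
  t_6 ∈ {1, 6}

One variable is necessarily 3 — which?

The 7 variables draw from only 7 values {1, 2, 3, 4, 5, 6, 7}, so each is used; only t_5 can be 2, hence t_5 = 2.
The 6 still-open variables draw from only 6 values {1, 3, 4, 5, 6, 7}, so each is used; only t_3 can be 4, hence t_3 = 4.
Among the 5 still-open variables, 3 fits only t_1 (and all 5 values in {1, 3, 5, 6, 7} must be used), so t_1 = 3.

t_1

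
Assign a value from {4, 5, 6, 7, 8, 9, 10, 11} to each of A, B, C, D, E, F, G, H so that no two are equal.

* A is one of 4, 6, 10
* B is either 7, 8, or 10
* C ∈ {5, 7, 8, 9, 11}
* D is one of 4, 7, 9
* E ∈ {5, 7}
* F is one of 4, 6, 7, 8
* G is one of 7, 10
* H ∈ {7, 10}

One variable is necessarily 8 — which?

B

The 8 variables draw from only 8 values {4, 5, 6, 7, 8, 9, 10, 11}, so each is used; only C can be 11, hence C = 11.
Among the 7 still-open variables, 5 fits only E (and all 7 values in {4, 5, 6, 7, 8, 9, 10} must be used), so E = 5.
Among the 6 still-open variables, 9 fits only D (and all 6 values in {4, 6, 7, 8, 9, 10} must be used), so D = 9.
G and H share exactly the 2 values {7, 10}; by pigeonhole those values go to them, so strike 7, 10 from A, B, F.
So 8 goes to B.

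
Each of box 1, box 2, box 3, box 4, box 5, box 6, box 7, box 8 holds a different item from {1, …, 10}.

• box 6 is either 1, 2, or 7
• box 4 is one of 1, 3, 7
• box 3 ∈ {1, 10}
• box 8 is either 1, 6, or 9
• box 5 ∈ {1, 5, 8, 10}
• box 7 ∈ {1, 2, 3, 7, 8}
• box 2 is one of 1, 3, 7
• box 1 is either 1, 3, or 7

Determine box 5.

box 1, box 2, box 4 share exactly the 3 values {1, 3, 7}; by pigeonhole those values go to them, so strike 1, 3, 7 from box 3, box 5, box 6, box 7, box 8.
box 3 has just one choice, so box 3 = 10. Remove 10 from box 5.
box 6 must be 2 (only option left). So box 7 can't be 2.
box 7's domain is down to {8}, so box 7 = 8. Strike 8 from box 5.
So box 5 = 5.

5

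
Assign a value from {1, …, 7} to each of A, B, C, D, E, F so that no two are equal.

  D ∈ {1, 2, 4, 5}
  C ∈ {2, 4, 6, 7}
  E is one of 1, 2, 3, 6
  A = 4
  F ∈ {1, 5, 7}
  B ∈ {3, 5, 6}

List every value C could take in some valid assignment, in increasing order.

A's domain is down to {4}, so A = 4. Strike 4 from C, D.
No further eliminations apply; C can still be any of 2, 6, 7.

2, 6, 7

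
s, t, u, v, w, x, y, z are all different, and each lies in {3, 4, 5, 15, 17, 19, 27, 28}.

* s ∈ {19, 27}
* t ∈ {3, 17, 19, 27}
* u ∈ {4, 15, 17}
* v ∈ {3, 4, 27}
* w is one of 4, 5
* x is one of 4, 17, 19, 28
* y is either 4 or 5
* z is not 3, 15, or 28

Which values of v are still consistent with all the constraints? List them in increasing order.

3, 27

The 8 variables together cover exactly {3, 4, 5, 15, 17, 19, 27, 28} — 8 values for 8 variables — and 15 appears only in u's list, so u = 15.
Among the 7 still-open variables, 28 fits only x (and all 7 values in {3, 4, 5, 17, 19, 27, 28} must be used), so x = 28.
The 2 variables w and y are confined to {4, 5}, which locks those values in; drop them from v, z.
No further eliminations apply; v can still be any of 3, 27.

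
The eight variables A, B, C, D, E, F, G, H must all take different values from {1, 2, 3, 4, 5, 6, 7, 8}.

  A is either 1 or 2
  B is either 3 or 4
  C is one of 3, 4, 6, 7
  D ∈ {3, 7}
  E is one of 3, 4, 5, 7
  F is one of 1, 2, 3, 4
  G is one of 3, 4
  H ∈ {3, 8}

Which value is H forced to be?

8

The 8 variables draw from only 8 values {1, 2, 3, 4, 5, 6, 7, 8}, so each is used; only E can be 5, hence E = 5.
The 7 still-open variables together cover exactly {1, 2, 3, 4, 6, 7, 8} — 7 values for 7 variables — and 6 appears only in C's list, so C = 6.
The 6 still-open variables together cover exactly {1, 2, 3, 4, 7, 8} — 6 values for 6 variables — and 7 appears only in D's list, so D = 7.
The 5 still-open variables together cover exactly {1, 2, 3, 4, 8} — 5 values for 5 variables — and 8 appears only in H's list, so H = 8.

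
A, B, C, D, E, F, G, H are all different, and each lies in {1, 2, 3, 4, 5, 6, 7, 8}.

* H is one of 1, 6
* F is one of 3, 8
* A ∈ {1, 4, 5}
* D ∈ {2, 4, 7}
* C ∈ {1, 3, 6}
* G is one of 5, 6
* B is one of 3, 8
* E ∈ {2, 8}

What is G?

5

The 8 variables together cover exactly {1, 2, 3, 4, 5, 6, 7, 8} — 8 values for 8 variables — and 7 appears only in D's list, so D = 7.
The 7 still-open variables draw from only 7 values {1, 2, 3, 4, 5, 6, 8}, so each is used; only E can be 2, hence E = 2.
The 6 still-open variables draw from only 6 values {1, 3, 4, 5, 6, 8}, so each is used; only A can be 4, hence A = 4.
Among the 5 still-open variables, 5 fits only G (and all 5 values in {1, 3, 5, 6, 8} must be used), so G = 5.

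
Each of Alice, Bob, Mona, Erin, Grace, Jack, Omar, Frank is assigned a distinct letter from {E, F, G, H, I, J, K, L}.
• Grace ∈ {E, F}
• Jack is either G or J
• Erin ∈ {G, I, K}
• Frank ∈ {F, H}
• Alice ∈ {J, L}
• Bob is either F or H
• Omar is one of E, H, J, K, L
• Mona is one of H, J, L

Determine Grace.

Among the 8 variables, I fits only Erin (and all 8 values in {E, F, G, H, I, J, K, L} must be used), so Erin = I.
Among the 7 still-open variables, G fits only Jack (and all 7 values in {E, F, G, H, J, K, L} must be used), so Jack = G.
The 6 still-open variables draw from only 6 values {E, F, H, J, K, L}, so each is used; only Omar can be K, hence Omar = K.
The 5 still-open variables together cover exactly {E, F, H, J, L} — 5 values for 5 variables — and E appears only in Grace's list, so Grace = E.

E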